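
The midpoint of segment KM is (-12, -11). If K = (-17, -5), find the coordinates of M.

Using the midpoint formula: M = ((x1 + x2)/2, (y1 + y2)/2)
We know M = (-12, -11) and K = (-17, -5)
For x: -12 = (-17 + x2)/2, so x2 = 2*-12 - -17 = -7
For y: -11 = (-5 + y2)/2, so y2 = 2*-11 - -5 = -17
M = (-7, -17)

(-7, -17)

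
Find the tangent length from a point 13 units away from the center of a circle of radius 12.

Let T be the point of tangency. Then OT ⊥ AT (radius ⊥ tangent).
In right triangle OTA: OA² = OT² + AT²
13² = 12² + AT²
AT² = 25, AT = 5

5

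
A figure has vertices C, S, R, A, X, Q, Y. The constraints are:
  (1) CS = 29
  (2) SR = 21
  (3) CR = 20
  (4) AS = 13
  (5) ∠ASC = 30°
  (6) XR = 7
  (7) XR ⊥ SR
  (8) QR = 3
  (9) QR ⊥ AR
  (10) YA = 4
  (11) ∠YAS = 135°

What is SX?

Step 1: By the law of cosines on triangle SRX: SX² = 21² + 7² − 2·21·7·cos(90°) = 490, so SX = 7·√10.

Therefore, the length of SX = 7·√10.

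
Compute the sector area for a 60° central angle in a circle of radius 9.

The full circle has area πr² = π(9)² = 81*pi.
The sector covers 60° out of 360°, a fraction of 1/6.
Sector area = 81*pi × 1/6 = 27*pi/2.

27*pi/2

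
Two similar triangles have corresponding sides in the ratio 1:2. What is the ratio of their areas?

Area scales with the square of linear dimensions. If every length is multiplied by 1/2, then the area is multiplied by (1/2)^2 = 1/4.
The area ratio is 1:4.

1:4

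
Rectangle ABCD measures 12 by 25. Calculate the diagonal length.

Using the Pythagorean theorem:
d² = 12² + 25² = 144 + 625 = 769
d = sqrt(769)

sqrt(769)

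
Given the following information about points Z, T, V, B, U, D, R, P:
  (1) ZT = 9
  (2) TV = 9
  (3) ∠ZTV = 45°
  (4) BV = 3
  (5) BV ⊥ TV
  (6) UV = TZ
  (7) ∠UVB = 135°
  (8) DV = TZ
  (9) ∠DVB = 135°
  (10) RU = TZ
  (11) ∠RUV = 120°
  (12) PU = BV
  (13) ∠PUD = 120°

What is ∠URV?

From the given relations: RU = TZ = 9; UV = TZ = 9.
Step 1: By the law of cosines on triangle RUV: RV² = 9² + 9² − 2·9·9·cos(120°) = 243, so RV = 9·√3.
Step 2: By the inverse law of cosines on triangle URV: cos(∠URV) = (9² + (9·√3)² − 9²) / (2·9·9·√3) = 243/280.59 = 0.866, so ∠URV = 30°.

Therefore, the measure of angle ∠URV = 30°.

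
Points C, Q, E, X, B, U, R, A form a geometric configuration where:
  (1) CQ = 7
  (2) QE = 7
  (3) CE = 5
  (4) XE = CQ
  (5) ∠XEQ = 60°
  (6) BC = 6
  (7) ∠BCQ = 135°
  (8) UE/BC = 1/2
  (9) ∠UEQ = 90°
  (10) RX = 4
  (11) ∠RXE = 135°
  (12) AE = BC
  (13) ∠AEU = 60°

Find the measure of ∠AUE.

From the given relations: UE = 1/2·BC = 1/2·6 = 3; AE = BC = 6.
Step 1: By the law of cosines on triangle UEA: UA² = 3² + 6² − 2·3·6·cos(60°) = 27, so UA = 3·√3.
Step 2: By the inverse law of cosines on triangle AUE: cos(∠AUE) = ((3·√3)² + 3² − 6²) / (2·3·√3·3) = 0/31.18 = 0, so ∠AUE = 90°.

Therefore, the measure of angle ∠AUE = 90°.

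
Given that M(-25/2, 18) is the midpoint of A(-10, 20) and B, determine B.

Using the midpoint formula: M = ((x1 + x2)/2, (y1 + y2)/2)
We know M = (-25/2, 18) and A = (-10, 20)
For x: -25/2 = (-10 + x2)/2, so x2 = 2*-25/2 - -10 = -15
For y: 18 = (20 + y2)/2, so y2 = 2*18 - 20 = 16
B = (-15, 16)

(-15, 16)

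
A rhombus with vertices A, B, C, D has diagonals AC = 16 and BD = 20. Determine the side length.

Half-diagonals are 8 and 10. side = sqrt(8^2 + 10^2) = sqrt(164) = 2*sqrt(41)

2*sqrt(41)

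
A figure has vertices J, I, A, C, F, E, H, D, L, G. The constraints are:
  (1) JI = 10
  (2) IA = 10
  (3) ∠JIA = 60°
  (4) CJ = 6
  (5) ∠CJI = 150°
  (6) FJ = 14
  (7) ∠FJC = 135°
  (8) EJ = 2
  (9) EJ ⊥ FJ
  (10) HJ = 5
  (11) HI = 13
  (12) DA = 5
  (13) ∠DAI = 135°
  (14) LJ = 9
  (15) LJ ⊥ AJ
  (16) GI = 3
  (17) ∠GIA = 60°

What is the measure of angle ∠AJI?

Step 1: By the law of cosines on triangle JIA: JA² = 10² + 10² − 2·10·10·cos(60°) = 100, so JA = 10.
Step 2: By the inverse law of cosines on triangle AJI: cos(∠AJI) = (10² + 10² − 10²) / (2·10·10) = 100/200 = 0.5, so ∠AJI = 60°.

Therefore, the measure of angle ∠AJI = 60°.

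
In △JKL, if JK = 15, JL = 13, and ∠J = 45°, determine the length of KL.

Law of cosines: KL^2 = 15^2 + 13^2 - 2(15)(13)cos(45°) = 394 - 195*sqrt(2), so KL = sqrt(394 - 195*sqrt(2)).

sqrt(394 - 195*sqrt(2))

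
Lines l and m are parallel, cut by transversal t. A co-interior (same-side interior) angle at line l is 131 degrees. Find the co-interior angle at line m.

Co-interior angles (same-side interior) formed by parallel lines and a transversal are supplementary (sum to 180 degrees).
The given angle is 131 degrees.
The co-interior angle = 180 - 131 = 49 degrees.

49 degrees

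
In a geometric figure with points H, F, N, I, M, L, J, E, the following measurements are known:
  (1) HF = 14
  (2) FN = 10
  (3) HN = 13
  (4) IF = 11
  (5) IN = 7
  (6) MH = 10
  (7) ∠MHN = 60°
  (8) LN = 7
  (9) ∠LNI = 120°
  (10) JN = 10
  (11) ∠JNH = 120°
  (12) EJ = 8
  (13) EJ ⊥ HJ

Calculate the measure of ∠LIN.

Step 1: By the law of cosines on triangle INL: IL² = 7² + 7² − 2·7·7·cos(120°) = 147, so IL = 7·√3.
Step 2: By the inverse law of cosines on triangle LIN: cos(∠LIN) = ((7·√3)² + 7² − 7²) / (2·7·√3·7) = 147/169.74 = 0.866, so ∠LIN = 30°.

Therefore, the measure of angle ∠LIN = 30°.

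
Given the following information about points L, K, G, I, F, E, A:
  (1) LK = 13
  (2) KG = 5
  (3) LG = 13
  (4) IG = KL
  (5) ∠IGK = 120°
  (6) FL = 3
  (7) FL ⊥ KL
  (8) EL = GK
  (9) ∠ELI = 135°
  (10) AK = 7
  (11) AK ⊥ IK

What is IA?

From the given relations: IG = KL = 13.
Step 1: By the law of cosines on triangle IGK: IK² = 13² + 5² − 2·13·5·cos(120°) = 259, so IK ≈ 16.09.
Step 2: By the law of cosines on triangle IKA: IA² = 16.09² + 7² − 2·16.09·7·cos(90°) = 308, so IA = 2·√77.

Therefore, the length of IA = 2·√77.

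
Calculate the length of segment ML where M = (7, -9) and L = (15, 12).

d = sqrt((8)^2 + (21)^2) = sqrt(505)

sqrt(505)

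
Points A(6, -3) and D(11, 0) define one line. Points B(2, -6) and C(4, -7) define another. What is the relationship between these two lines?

Slope of line 1: m1 = (0 - -3)/(11 - 6) = 3/5 = 3/5
Slope of line 2: m2 = (-7 - -6)/(4 - 2) = -1/2 = -1/2
For parallel lines we need equal slopes: 3/5 != -1/2.
For perpendicular lines we need m1*m2 = -1: (3/5)(-1/2) = -3/10 != -1.
Since neither condition holds, the lines are neither parallel nor perpendicular.

Neither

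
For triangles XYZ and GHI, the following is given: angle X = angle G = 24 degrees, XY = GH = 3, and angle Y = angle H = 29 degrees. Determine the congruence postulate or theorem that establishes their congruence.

The given information matches ASA: Two pairs of corresponding angles and the included side are equal (Angle-Side-Angle).

ASA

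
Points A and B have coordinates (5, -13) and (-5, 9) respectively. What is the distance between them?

d = sqrt((-5 - 5)^2 + (9 - -13)^2)
d = sqrt(-10^2 + 22^2)
d = sqrt(100 + 484)
d = sqrt(584) = 2*sqrt(146)

2*sqrt(146)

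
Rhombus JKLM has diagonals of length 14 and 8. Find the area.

The diagonals of a rhombus divide it into four right triangles.
Each triangle has legs 14/ 2 = 7 and 8/2 = 4, so each has area (1/2)*7*4 = 14.
Four such triangles give total area = (d1 * d2) / 2 = 56.

56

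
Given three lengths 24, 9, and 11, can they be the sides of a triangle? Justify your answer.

Check the triangle inequality: 9 + 11 = 20 ≤ 24.
Since the sum of two sides does not exceed the third, no triangle can be formed.

No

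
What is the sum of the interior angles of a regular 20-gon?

The sum of interior angles of an n-sided polygon is (n - 2) * 180.
For n = 20: (20 - 2) * 180 = 18 * 180 = 3240 degrees.

3240 degrees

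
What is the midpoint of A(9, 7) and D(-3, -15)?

M = ((x₁ + x₂)/2, (y₁ + y₂)/2)
= ((9 + -3)/2, (7 + -15)/2)
= (6/2, -8/2) = (3, -4)

(3, -4)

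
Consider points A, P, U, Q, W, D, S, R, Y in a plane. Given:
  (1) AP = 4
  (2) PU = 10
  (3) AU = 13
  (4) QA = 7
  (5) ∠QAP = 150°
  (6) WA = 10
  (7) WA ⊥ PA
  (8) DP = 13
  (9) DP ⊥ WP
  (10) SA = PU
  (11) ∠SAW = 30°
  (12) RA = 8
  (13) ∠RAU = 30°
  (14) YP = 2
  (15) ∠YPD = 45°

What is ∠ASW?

From the given relations: SA = PU = 10.
Step 1: By the law of cosines on triangle SAW: SW² = 10² + 10² − 2·10·10·cos(30°) = 26.79, so SW ≈ 5.18.
Step 2: By the inverse law of cosines on triangle ASW: cos(∠ASW) = (10² + 5.18² − 10²) / (2·10·5.18) = 26.79/103.53 = 0.2588, so ∠ASW = 75°.

Therefore, the measure of angle ∠ASW = 75°.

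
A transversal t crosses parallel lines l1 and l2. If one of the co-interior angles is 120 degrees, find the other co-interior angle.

Co-interior angles sum to 180: 180 - 120 = 60 degrees.

60 degrees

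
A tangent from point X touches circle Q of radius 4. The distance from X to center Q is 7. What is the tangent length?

tangent = √(d² - r²) = √(7² - 4²) = √(49 - 16) = √33 = sqrt(33)

sqrt(33)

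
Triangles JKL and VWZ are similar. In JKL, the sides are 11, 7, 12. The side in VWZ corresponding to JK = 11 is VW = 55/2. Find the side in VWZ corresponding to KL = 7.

Since the triangles are similar, the ratio of corresponding sides is constant.
Scale factor k = VW / JK = 55/2 / 11 = 5/2
WZ = k * KL = 5/2 * 7 = 35/2

35/2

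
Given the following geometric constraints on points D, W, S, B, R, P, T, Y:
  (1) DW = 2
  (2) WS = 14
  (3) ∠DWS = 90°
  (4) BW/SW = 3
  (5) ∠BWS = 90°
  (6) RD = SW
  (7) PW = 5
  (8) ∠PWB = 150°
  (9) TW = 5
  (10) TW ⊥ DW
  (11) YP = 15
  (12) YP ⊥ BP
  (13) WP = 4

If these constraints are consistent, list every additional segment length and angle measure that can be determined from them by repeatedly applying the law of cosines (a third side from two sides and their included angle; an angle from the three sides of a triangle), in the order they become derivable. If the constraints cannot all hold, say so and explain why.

These constraints are not satisfiable: (7) PW = 5 and (13) WP = 4 assign two different lengths to the same segment. No planar figure meets all of them, so nothing further can be derived.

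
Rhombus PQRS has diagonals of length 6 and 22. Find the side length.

Half-diagonals are 3 and 11. side = sqrt(3^2 + 11^2) = sqrt(130)

sqrt(130)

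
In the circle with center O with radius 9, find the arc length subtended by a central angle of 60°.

The full circumference is 2πr = 2π(9) = 18*pi.
The arc spans 60° out of 360°, which is a fraction of 1/6.
Arc length = 18*pi × 1/6 = 3*pi.

3*pi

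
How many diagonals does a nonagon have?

Total line segments between 9 vertices = C(9,2) = 36.
Subtract the 9 sides: 36 - 9 = 27 diagonals.

27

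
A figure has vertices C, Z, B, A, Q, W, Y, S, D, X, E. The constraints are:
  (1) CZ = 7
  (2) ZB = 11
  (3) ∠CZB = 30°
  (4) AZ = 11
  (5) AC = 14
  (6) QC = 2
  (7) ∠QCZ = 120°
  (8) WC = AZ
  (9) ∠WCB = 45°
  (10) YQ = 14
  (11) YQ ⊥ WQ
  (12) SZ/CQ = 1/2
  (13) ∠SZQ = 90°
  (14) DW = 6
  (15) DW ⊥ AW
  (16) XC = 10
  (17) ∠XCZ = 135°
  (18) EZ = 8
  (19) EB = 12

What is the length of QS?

From the given relations: SZ = 1/2·CQ = 1/2·2 = 1.
Step 1: By the law of cosines on triangle ZCQ: ZQ² = 7² + 2² − 2·7·2·cos(120°) = 67, so ZQ = √67.
Step 2: By the law of cosines on triangle QZS: QS² = √67² + 1² − 2·√67·1·cos(90°) = 68, so QS = 2·√17.

Therefore, the length of QS = 2·√17.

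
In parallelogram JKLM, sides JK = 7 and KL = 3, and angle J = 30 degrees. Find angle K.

Consecutive angles are supplementary: angle K = 180 - 30 = 150 degrees.

150 degrees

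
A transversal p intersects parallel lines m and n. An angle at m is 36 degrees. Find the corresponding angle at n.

Corresponding angles formed by parallel lines and a transversal are equal.
The given angle is 36 degrees.
The corresponding angle = 36 degrees.

36 degrees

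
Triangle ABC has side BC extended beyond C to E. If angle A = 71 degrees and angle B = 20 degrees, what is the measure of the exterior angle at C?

Exterior angle = 71 + 20 = 91 degrees (exterior angle theorem).

91 degrees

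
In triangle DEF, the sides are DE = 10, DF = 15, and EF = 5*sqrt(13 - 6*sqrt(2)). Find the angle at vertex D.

cos(D) = (10² + 15² - (5*sqrt(13 - 6*sqrt(2)))²) / (2 × 10 × 15) = sqrt(2)/2, so D = arccos(sqrt(2)/2) = 45°.

45°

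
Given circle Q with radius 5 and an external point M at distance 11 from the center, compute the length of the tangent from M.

Let T be the point of tangency. Then QT ⊥ MT (radius ⊥ tangent).
In right triangle QTM: QM² = QT² + MT²
11² = 5² + MT²
MT² = 96, MT = 4*sqrt(6)

4*sqrt(6)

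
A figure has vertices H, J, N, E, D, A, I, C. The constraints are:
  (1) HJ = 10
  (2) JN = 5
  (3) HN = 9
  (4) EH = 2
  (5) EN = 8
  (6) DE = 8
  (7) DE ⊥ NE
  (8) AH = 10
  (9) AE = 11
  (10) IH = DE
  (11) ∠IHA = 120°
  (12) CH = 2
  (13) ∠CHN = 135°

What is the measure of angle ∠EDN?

Step 1: By the law of cosines on triangle DEN: DN² = 8² + 8² − 2·8·8·cos(90°) = 128, so DN = 8·√2.
Step 2: By the inverse law of cosines on triangle EDN: cos(∠EDN) = (8² + (8·√2)² − 8²) / (2·8·8·√2) = 128/181.02 = 0.7071, so ∠EDN = 45°.

Therefore, the measure of angle ∠EDN = 45°.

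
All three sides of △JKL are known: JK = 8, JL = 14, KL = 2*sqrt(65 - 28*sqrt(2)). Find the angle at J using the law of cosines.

When all three sides of a triangle are known, the law of cosines can be rearranged to find any angle.
cos(C) = (a² + b² - c²) / (2ab) gives cos(J) = sqrt(2)/2.
Taking the inverse cosine: J = 45°.

45°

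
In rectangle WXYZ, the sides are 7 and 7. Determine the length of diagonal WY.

A rectangle's diagonal splits it into two right triangles, with the diagonal as the hypotenuse.
By the Pythagorean theorem, d^2 = 7^2 + 7^2 = 98.
Therefore d = sqrt(98) = 7*sqrt(2).

7*sqrt(2)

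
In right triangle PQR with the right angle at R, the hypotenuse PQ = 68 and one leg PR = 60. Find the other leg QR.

By the Pythagorean theorem: QR^2 = PQ^2 - PR^2
QR^2 = 68^2 - 60^2 = 4624 - 3600 = 1024
QR = sqrt(1024) = 32

32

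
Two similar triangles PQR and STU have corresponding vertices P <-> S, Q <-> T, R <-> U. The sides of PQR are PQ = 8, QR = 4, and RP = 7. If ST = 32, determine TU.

k = 32/8 = 4. TU = 4 * 4 = 16.

16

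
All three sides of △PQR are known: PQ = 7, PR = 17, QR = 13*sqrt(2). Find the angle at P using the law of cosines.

When all three sides of a triangle are known, the law of cosines can be rearranged to find any angle.
cos(C) = (a² + b² - c²) / (2ab) gives cos(P) = 0.
Taking the inverse cosine: P = 90°.

90°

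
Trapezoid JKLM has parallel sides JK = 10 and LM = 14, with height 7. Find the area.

Area = (10 + 14) * 7 / 2 = 168 / 2 = 84

84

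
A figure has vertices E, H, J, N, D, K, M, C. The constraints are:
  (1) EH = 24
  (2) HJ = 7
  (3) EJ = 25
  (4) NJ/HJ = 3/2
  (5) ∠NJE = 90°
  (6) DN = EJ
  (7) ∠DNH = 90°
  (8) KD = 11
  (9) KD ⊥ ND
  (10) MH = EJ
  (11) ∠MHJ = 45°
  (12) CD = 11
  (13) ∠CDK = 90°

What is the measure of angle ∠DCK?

Step 1: By the law of cosines on triangle CDK: CK² = 11² + 11² − 2·11·11·cos(90°) = 242, so CK = 11·√2.
Step 2: By the inverse law of cosines on triangle DCK: cos(∠DCK) = (11² + (11·√2)² − 11²) / (2·11·11·√2) = 242/342.24 = 0.7071, so ∠DCK = 45°.

Therefore, the measure of angle ∠DCK = 45°.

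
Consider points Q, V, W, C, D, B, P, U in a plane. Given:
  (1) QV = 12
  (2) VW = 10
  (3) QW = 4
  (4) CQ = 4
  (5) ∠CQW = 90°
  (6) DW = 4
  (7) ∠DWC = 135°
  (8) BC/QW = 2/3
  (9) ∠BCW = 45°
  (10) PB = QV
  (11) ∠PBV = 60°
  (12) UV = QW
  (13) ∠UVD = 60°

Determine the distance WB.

From the given relations: BC = 2/3·QW = 2/3·4 ≈ 2.67.
Step 1: By the law of cosines on triangle CQW: CW² = 4² + 4² − 2·4·4·cos(90°) = 32, so CW = 4·√2.
Step 2: By the law of cosines on triangle WCB: WB² = (4·√2)² + 2.67² − 2·4·√2·2.67·cos(45°) = 17.78, so WB = 4/3·√10.

Therefore, the length of WB = 4/3·√10.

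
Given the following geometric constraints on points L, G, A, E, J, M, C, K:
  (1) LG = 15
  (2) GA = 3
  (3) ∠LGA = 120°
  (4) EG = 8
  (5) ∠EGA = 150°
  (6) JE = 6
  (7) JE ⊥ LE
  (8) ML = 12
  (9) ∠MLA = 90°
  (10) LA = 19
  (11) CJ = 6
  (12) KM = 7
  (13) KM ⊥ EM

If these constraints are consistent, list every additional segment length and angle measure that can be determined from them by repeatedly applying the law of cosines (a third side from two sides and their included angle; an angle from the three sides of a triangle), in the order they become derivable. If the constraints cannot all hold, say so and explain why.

These constraints are not satisfiable: (1), (2) and (3) already determine LA: by the law of cosines LA² = 15² + 3² − 2·15·3·cos(120°) = 279, so LA = 3·√31, which contradicts (10) LA = 19. No planar figure meets all of them, so nothing further can be derived.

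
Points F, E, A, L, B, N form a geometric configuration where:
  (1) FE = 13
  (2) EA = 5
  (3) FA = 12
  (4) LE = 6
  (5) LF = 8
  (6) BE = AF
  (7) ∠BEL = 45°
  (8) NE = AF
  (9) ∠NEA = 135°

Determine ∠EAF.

Step 1: By the inverse law of cosines on triangle EAF: cos(∠EAF) = (5² + 12² − 13²) / (2·5·12) = 0/120 = 0, so ∠EAF = 90°.

Therefore, the measure of angle ∠EAF = 90°.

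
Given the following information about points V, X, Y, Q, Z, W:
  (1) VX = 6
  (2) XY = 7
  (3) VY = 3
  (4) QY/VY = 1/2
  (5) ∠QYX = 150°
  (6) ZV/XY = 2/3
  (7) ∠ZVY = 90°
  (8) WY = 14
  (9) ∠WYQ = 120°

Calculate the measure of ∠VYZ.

From the given relations: ZV = 2/3·XY = 2/3·7 ≈ 4.67.
Step 1: By the law of cosines on triangle YVZ: YZ² = 3² + 4.67² − 2·3·4.67·cos(90°) = 30.78, so YZ ≈ 5.55.
Step 2: By the inverse law of cosines on triangle VYZ: cos(∠VYZ) = (3² + 5.55² − 4.67²) / (2·3·5.55) = 18/33.29 = 0.5408, so ∠VYZ = 57.26°.

Therefore, the measure of angle ∠VYZ = 57.26°.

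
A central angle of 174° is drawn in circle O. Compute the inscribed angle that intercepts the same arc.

Inscribed angle = 174° / 2 = 87° (inscribed angle theorem).

87°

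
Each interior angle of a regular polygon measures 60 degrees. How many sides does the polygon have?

Each interior angle of a regular n-gon is (n - 2) * 180 / n.
Setting this equal to 60:
(n - 2) * 180 / n = 60
Each exterior angle = 180 - 60 = 120 degrees.
Since exterior angles sum to 360: n = 360 / 120 = 3.

3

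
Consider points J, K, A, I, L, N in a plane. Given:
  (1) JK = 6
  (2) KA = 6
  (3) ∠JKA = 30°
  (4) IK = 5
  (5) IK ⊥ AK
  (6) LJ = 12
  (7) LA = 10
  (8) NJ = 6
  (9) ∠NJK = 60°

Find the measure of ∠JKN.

Step 1: By the law of cosines on triangle KJN: KN² = 6² + 6² − 2·6·6·cos(60°) = 36, so KN = 6.
Step 2: By the inverse law of cosines on triangle JKN: cos(∠JKN) = (6² + 6² − 6²) / (2·6·6) = 36/72 = 0.5, so ∠JKN = 60°.

Therefore, the measure of angle ∠JKN = 60°.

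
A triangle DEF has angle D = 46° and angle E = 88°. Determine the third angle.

Let angle F = x. Then 46 + 88 + x = 180.
x = 180 - 134 = 46 degrees.

46 degrees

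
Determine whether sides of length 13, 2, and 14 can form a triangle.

Sort the sides: 2, 13, 14.
It suffices to check that the sum of the two smallest exceeds the largest:
2 + 13 = 15 > 14. ✓
Yes, a valid triangle can be formed.

Yes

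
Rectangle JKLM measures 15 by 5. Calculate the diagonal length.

Using the Pythagorean theorem:
d² = 15² + 5² = 225 + 25 = 250
d = sqrt(250) = 5*sqrt(10)

5*sqrt(10)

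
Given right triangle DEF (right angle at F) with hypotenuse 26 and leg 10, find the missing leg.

Rearranging the Pythagorean theorem to solve for the unknown leg:
leg^2 = hypotenuse^2 - known_leg^2 = 676 - 100 = 576
leg = sqrt(576) = 24.

24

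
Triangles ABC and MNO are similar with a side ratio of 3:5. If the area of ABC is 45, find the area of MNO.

Area ratio = (3/5)^2 = 9/25. Area of MNO = 45 * 25/9 = 125.

125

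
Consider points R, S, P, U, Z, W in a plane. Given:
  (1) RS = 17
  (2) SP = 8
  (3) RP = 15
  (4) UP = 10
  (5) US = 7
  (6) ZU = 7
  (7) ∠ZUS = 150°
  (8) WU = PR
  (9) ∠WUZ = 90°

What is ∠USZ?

Step 1: By the law of cosines on triangle SUZ: SZ² = 7² + 7² − 2·7·7·cos(150°) = 182.87, so SZ ≈ 13.52.
Step 2: By the inverse law of cosines on triangle USZ: cos(∠USZ) = (7² + 13.52² − 7²) / (2·7·13.52) = 182.87/189.32 = 0.9659, so ∠USZ = 15°.

Therefore, the measure of angle ∠USZ = 15°.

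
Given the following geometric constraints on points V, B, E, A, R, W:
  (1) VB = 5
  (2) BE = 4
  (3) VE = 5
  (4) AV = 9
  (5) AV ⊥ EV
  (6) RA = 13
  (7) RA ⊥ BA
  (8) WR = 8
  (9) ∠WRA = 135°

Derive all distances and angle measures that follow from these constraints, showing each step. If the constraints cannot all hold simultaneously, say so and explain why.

The constraints are consistent.

Step 1: From EV = 5, VA = 9, and ∠EVA = 90°, by the law of cosines:
  EA² = EV² + VA² - 2·EV·VA·cos(90°) = 25 + 81 - 0 = 106
  EA = √106

Step 2: From AR = 13, RW = 8, and ∠ARW = 135°, by the law of cosines:
  AW² = AR² + RW² - 2·AR·RW·cos(135°) = 169 + 64 + 147.1 = 380.1
  AW ≈ 19.5

Step 3: From VB = 5, VE = 5, BE = 4, by the inverse law of cosines:
  cos(∠BVE) = (VB² + VE² - BE²) / (2·VB·VE)
  ∠BVE = 47.16°

Step 4: From BE = 4, BV = 5, EV = 5, by the inverse law of cosines:
  cos(∠EBV) = (BE² + BV² - EV²) / (2·BE·BV)
  ∠EBV = 66.42°

Step 5: From EB = 4, EV = 5, BV = 5, by the inverse law of cosines:
  cos(∠BEV) = (EB² + EV² - BV²) / (2·EB·EV)
  ∠BEV = 66.42°

Step 6: From EA = √106, EV = 5, AV = 9, by the inverse law of cosines:
  cos(∠AEV) = (EA² + EV² - AV²) / (2·EA·EV)
  ∠AEV = 60.95°

Step 7: From AE = √106, AV = 9, EV = 5, by the inverse law of cosines:
  cos(∠EAV) = (AE² + AV² - EV²) / (2·AE·AV)
  ∠EAV = 29.05°

Step 8: From AR = 13, AW = 19.5, RW = 8, by the inverse law of cosines:
  cos(∠RAW) = (AR² + AW² - RW²) / (2·AR·AW)
  ∠RAW = 16.87°

Step 9: From WA = 19.5, WR = 8, AR = 13, by the inverse law of cosines:
  cos(∠AWR) = (WA² + WR² - AR²) / (2·WA·WR)
  ∠AWR = 28.13°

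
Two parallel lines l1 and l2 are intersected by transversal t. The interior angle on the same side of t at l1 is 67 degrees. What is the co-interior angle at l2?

Co-interior angles sum to 180: 180 - 67 = 113 degrees.

113 degrees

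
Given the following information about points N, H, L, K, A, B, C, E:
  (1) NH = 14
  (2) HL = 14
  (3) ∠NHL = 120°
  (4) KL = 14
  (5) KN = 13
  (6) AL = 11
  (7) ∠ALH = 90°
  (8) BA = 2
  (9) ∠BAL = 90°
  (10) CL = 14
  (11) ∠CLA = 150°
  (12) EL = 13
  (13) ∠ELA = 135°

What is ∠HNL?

Step 1: By the law of cosines on triangle NHL: NL² = 14² + 14² − 2·14·14·cos(120°) = 588, so NL = 14·√3.
Step 2: By the inverse law of cosines on triangle HNL: cos(∠HNL) = (14² + (14·√3)² − 14²) / (2·14·14·√3) = 588/678.96 = 0.866, so ∠HNL = 30°.

Therefore, the measure of angle ∠HNL = 30°.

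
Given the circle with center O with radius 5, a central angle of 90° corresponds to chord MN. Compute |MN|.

Chord = 2(5) sin(45°) = 5*sqrt(2)

5*sqrt(2)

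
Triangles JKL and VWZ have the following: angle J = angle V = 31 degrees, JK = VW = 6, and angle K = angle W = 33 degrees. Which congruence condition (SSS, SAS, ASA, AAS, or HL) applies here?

Consider the given information: angle J = angle V = 31 degrees, JK = VW = 6, and angle K = angle W = 33 degrees
This is not SAS or AAS: SAS requires two sides and the included angle between them. AAS requires two angles and a non-included side.
The correct criterion is ASA. Two pairs of corresponding angles and the included side are equal (Angle-Side-Angle).

ASA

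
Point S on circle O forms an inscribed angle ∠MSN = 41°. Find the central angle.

By the inscribed angle theorem, the central angle is twice the inscribed angle.
Central angle = 2 × 41° = 82°

82°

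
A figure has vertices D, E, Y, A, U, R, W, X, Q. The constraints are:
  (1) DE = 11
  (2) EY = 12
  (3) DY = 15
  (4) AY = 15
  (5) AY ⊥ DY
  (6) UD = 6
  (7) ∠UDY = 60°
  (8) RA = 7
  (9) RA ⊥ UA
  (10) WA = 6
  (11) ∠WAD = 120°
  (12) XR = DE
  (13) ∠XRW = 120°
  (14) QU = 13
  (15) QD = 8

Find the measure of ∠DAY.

Step 1: By the law of cosines on triangle AYD: AD² = 15² + 15² − 2·15·15·cos(90°) = 450, so AD = 15·√2.
Step 2: By the inverse law of cosines on triangle DAY: cos(∠DAY) = ((15·√2)² + 15² − 15²) / (2·15·√2·15) = 450/636.4 = 0.7071, so ∠DAY = 45°.

Therefore, the measure of angle ∠DAY = 45°.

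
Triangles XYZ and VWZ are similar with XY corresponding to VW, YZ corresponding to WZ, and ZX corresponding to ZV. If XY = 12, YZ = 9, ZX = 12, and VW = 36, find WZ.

Since the triangles are similar, the ratio of corresponding sides is constant.
Scale factor k = VW / XY = 36 / 12 = 3
WZ = k * YZ = 3 * 9 = 27

27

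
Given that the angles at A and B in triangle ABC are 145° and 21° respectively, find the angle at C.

angle C = 180 - 145 - 21 = 14 degrees.

14 degrees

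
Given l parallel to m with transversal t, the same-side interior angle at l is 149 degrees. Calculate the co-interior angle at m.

Co-interior angles sum to 180: 180 - 149 = 31 degrees.

31 degrees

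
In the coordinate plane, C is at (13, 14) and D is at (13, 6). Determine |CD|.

The horizontal distance is |13 - 13| = 0 and the vertical distance is |6 - 14| = 8.
By the Pythagorean theorem, d = sqrt(0^2 + 8^2) = sqrt(64) = 8.

8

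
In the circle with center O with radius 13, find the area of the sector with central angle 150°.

Sector area = πr² × θ/360
= π × 13² × 5/12
= π × 169 × 5/12
= 845*pi/12

845*pi/12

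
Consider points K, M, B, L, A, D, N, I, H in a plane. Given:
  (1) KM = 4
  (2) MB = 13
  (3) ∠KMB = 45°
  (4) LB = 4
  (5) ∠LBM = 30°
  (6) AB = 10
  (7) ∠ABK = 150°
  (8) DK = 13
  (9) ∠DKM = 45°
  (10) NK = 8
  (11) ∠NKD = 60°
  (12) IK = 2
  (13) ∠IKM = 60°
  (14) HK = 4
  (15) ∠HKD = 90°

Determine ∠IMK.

Step 1: By the law of cosines on triangle MKI: MI² = 4² + 2² − 2·4·2·cos(60°) = 12, so MI = 2·√3.
Step 2: By the inverse law of cosines on triangle IMK: cos(∠IMK) = ((2·√3)² + 4² − 2²) / (2·2·√3·4) = 24/27.71 = 0.866, so ∠IMK = 30°.

Therefore, the measure of angle ∠IMK = 30°.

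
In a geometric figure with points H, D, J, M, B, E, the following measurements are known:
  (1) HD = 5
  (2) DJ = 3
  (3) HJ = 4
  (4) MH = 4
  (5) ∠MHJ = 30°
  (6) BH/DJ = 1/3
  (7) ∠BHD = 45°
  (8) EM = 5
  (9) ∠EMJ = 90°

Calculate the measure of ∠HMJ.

Step 1: By the law of cosines on triangle MHJ: MJ² = 4² + 4² − 2·4·4·cos(30°) = 4.29, so MJ ≈ 2.07.
Step 2: By the inverse law of cosines on triangle HMJ: cos(∠HMJ) = (4² + 2.07² − 4²) / (2·4·2.07) = 4.29/16.56 = 0.2588, so ∠HMJ = 75°.

Therefore, the measure of angle ∠HMJ = 75°.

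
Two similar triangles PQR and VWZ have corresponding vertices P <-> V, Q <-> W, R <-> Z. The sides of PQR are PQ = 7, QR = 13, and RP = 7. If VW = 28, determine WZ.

Similar triangles have proportional sides. Setting up the proportion:
VW / PQ = WZ / QR
28 / 7 = WZ / 13
WZ = 13 * 28 / 7 = 52.

52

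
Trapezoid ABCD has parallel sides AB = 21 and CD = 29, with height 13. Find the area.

Area = (21 + 29) * 13 / 2 = 650 / 2 = 325

325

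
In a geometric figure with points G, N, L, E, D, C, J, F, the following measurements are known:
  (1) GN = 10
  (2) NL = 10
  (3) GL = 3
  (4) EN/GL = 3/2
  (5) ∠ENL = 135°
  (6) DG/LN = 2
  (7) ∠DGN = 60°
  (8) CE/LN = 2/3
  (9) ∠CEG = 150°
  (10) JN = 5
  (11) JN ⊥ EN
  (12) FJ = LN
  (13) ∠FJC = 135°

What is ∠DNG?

From the given relations: DG = 2·LN = 2·10 = 20.
Step 1: By the law of cosines on triangle NGD: ND² = 10² + 20² − 2·10·20·cos(60°) = 300, so ND = 10·√3.
Step 2: By the inverse law of cosines on triangle DNG: cos(∠DNG) = ((10·√3)² + 10² − 20²) / (2·10·√3·10) = 0/346.41 = 0, so ∠DNG = 90°.

Therefore, the measure of angle ∠DNG = 90°.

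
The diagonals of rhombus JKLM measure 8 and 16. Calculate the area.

The diagonals of a rhombus divide it into four right triangles.
Each triangle has legs 8/ 2 = 4 and 16/2 = 8, so each has area (1/2)*4*8 = 16.
Four such triangles give total area = (d1 * d2) / 2 = 64.

64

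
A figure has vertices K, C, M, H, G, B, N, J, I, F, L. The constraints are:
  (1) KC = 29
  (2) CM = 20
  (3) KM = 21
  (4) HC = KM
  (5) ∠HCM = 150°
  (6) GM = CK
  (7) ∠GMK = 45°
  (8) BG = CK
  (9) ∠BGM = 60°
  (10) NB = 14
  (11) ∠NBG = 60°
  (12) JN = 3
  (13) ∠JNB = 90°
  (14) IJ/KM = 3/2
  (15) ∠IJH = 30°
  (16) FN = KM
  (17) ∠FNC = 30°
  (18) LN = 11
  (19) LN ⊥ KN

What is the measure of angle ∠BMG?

From the given relations: GM = CK = 29; BG = CK = 29.
Step 1: By the law of cosines on triangle MGB: MB² = 29² + 29² − 2·29·29·cos(60°) = 841, so MB = 29.
Step 2: By the inverse law of cosines on triangle BMG: cos(∠BMG) = (29² + 29² − 29²) / (2·29·29) = 841/1682 = 0.5, so ∠BMG = 60°.

Therefore, the measure of angle ∠BMG = 60°.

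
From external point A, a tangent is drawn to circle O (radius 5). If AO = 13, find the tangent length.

The tangent, radius, and line from the external point to the center form a right triangle.
The right angle is where the tangent meets the radius.
By the Pythagorean theorem: tangent² + 5² = 13²
tangent² = 169 - 25 = 144
tangent = 12

12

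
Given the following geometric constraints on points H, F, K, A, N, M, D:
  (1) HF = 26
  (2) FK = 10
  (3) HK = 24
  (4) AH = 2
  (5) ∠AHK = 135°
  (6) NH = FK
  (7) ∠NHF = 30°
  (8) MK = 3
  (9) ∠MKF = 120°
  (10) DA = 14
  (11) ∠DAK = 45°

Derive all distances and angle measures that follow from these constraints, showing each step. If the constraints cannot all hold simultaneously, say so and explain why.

The constraints are consistent.

From the given relations:
  NH = FK = 10

Step 1: From FH = 26, HN = 10, and ∠FHN = 30°, by the law of cosines:
  FN² = FH² + HN² - 2·FH·HN·cos(30°) = 676 + 100 - 450.3 = 325.7
  FN ≈ 18.05

Step 2: From FK = 10, KM = 3, and ∠FKM = 120°, by the law of cosines:
  FM² = FK² + KM² - 2·FK·KM·cos(120°) = 100 + 9 + 30 = 139
  FM = √139

Step 3: From KH = 24, HA = 2, and ∠KHA = 135°, by the law of cosines:
  KA² = KH² + HA² - 2·KH·HA·cos(135°) = 576 + 4 + 67.88 = 647.9
  KA ≈ 25.45

Step 4: From HF = 26, HK = 24, FK = 10, by the inverse law of cosines:
  cos(∠FHK) = (HF² + HK² - FK²) / (2·HF·HK)
  ∠FHK = 22.62°

Step 5: From FH = 26, FK = 10, HK = 24, by the inverse law of cosines:
  cos(∠HFK) = (FH² + FK² - HK²) / (2·FH·FK)
  ∠HFK = 67.38°

Step 6: From KF = 10, KH = 24, FH = 26, by the inverse law of cosines:
  cos(∠FKH) = (KF² + KH² - FH²) / (2·KF·KH)
  ∠FKH = 90°

Step 7: From KA = 25.45, AD = 14, and ∠KAD = 45°, by the law of cosines:
  KD² = KA² + AD² - 2·KA·AD·cos(45°) = 647.9 + 196 - 504 = 339.9
  KD ≈ 18.44

Step 8: From FH = 26, FN = 18.05, HN = 10, by the inverse law of cosines:
  cos(∠HFN) = (FH² + FN² - HN²) / (2·FH·FN)
  ∠HFN = 16.09°

Step 9: From FK = 10, FM = √139, KM = 3, by the inverse law of cosines:
  cos(∠KFM) = (FK² + FM² - KM²) / (2·FK·FM)
  ∠KFM = 12.73°

Step 10: From KA = 25.45, KH = 24, AH = 2, by the inverse law of cosines:
  cos(∠AKH) = (KA² + KH² - AH²) / (2·KA·KH)
  ∠AKH = 3.19°

Step 11: From AH = 2, AK = 25.45, HK = 24, by the inverse law of cosines:
  cos(∠HAK) = (AH² + AK² - HK²) / (2·AH·AK)
  ∠HAK = 41.81°

Step 12: From NF = 18.05, NH = 10, FH = 26, by the inverse law of cosines:
  cos(∠FNH) = (NF² + NH² - FH²) / (2·NF·NH)
  ∠FNH = 133.91°

Step 13: From MF = √139, MK = 3, FK = 10, by the inverse law of cosines:
  cos(∠FMK) = (MF² + MK² - FK²) / (2·MF·MK)
  ∠FMK = 47.27°

Step 14: From KA = 25.45, KD = 18.44, AD = 14, by the inverse law of cosines:
  cos(∠AKD) = (KA² + KD² - AD²) / (2·KA·KD)
  ∠AKD = 32.48°

Step 15: From DA = 14, DK = 18.44, AK = 25.45, by the inverse law of cosines:
  cos(∠ADK) = (DA² + DK² - AK²) / (2·DA·DK)
  ∠ADK = 102.52°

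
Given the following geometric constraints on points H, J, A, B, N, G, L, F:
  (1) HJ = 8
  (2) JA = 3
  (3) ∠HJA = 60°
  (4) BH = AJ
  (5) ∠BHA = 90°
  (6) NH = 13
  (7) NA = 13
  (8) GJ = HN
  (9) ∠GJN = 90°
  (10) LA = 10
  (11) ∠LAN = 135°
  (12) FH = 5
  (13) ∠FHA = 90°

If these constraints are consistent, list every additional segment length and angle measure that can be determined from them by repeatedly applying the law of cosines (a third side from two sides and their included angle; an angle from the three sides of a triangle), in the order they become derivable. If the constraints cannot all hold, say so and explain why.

The constraints are consistent. Derivable facts, in order:
After 1 step:
- HA = 7
- NL ≈ 21.28
After 2 steps:
- AB = √58
- AF = √74
- ∠AHJ = 21.79°
- ∠AHN = 74.38°
- ∠ALN = 25.59°
- ∠ANH = 31.24°
- ∠ANL = 19.41°
- ∠HAJ = 98.21°
- ∠HAN = 74.38°
After 3 steps:
- ∠ABH = 66.8°
- ∠AFH = 54.46°
- ∠BAH = 23.2°
- ∠FAH = 35.54°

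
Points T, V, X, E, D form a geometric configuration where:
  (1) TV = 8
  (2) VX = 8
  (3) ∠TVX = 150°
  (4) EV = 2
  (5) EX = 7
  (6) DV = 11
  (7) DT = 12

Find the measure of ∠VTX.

Step 1: By the law of cosines on triangle TVX: TX² = 8² + 8² − 2·8·8·cos(150°) = 238.85, so TX ≈ 15.45.
Step 2: By the inverse law of cosines on triangle VTX: cos(∠VTX) = (8² + 15.45² − 8²) / (2·8·15.45) = 238.85/247.28 = 0.9659, so ∠VTX = 15°.

Therefore, the measure of angle ∠VTX = 15°.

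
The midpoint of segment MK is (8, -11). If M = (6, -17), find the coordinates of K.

Using the midpoint formula: M = ((x1 + x2)/2, (y1 + y2)/2)
We know M = (8, -11) and M = (6, -17)
For x: 8 = (6 + x2)/2, so x2 = 2*8 - 6 = 10
For y: -11 = (-17 + y2)/2, so y2 = 2*-11 - -17 = -5
K = (10, -5)

(10, -5)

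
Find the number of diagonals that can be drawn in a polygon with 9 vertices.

Total line segments between 9 vertices = C(9,2) = 36.
Subtract the 9 sides: 36 - 9 = 27 diagonals.

27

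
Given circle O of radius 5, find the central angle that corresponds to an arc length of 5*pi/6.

θ = 360 × 5*pi/6 / (2π × 5) = 30° (rearranging arc length formula).

30°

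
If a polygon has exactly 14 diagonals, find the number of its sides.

Using d = n(n - 3)/2, we solve 14 = n(n - 3)/2.
So n(n - 3) = 28.
Testing n = 7: 7 * 4 = 28 = 28. Correct.
The polygon has 7 sides.

7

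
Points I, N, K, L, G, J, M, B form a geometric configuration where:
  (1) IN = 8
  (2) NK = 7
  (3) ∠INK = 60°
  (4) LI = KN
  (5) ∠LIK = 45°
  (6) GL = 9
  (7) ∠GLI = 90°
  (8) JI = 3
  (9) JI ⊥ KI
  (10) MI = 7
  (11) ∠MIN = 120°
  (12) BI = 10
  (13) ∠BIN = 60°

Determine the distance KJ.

Step 1: By the law of cosines on triangle KNI: KI² = 7² + 8² − 2·7·8·cos(60°) = 57, so KI = √57.
Step 2: By the law of cosines on triangle KIJ: KJ² = √57² + 3² − 2·√57·3·cos(90°) = 66, so KJ = √66.

Therefore, the length of KJ = √66.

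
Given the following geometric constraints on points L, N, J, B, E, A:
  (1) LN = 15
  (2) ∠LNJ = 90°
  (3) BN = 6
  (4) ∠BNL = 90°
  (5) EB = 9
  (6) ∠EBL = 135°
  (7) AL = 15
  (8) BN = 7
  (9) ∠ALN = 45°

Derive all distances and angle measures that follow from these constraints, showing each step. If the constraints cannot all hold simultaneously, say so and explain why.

These constraints are not satisfiable: (3) BN = 6 and (8) BN = 7 assign two different lengths to the same segment. No planar figure meets all of them, so nothing further can be derived.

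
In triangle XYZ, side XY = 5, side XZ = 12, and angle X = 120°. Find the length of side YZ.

Law of cosines: YZ^2 = 5^2 + 12^2 - 2(5)(12)cos(120°) = 229, so YZ = sqrt(229).

sqrt(229)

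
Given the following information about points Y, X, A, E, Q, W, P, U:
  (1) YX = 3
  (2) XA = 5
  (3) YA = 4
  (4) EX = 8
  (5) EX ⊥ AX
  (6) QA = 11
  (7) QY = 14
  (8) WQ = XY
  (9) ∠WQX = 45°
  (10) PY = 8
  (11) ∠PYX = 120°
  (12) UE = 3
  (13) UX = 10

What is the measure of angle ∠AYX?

Step 1: By the inverse law of cosines on triangle AYX: cos(∠AYX) = (4² + 3² − 5²) / (2·4·3) = 0/24 = 0, so ∠AYX = 90°.

Therefore, the measure of angle ∠AYX = 90°.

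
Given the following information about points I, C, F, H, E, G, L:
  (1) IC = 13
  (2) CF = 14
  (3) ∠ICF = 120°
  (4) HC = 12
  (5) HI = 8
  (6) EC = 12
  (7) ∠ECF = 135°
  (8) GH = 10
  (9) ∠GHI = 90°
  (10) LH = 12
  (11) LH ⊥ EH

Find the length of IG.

Step 1: By the law of cosines on triangle IHG: IG² = 8² + 10² − 2·8·10·cos(90°) = 164, so IG = 2·√41.

Therefore, the length of IG = 2·√41.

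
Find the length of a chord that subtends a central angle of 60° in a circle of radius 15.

Drop a perpendicular from the center to the chord, bisecting both the chord and the central angle.
Each half-chord = r sin(θ/2) = 15 sin(30°).
The full chord = 2 × 15 × sin(30°) = 15.

15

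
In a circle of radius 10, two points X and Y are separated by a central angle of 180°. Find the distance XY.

Chord length = 2r sin(θ/2)
= 2 × 10 × sin(180°/2)
= 2 × 10 × sin(90°)
= 20

20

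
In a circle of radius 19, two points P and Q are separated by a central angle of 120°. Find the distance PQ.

Chord length = 2r sin(θ/2)
= 2 × 19 × sin(120°/2)
= 2 × 19 × sin(60°)
= 19*sqrt(3)

19*sqrt(3)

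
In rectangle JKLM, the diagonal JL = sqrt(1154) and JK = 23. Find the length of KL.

The diagonal of a rectangle forms a right triangle with the two sides.
Rearranging the Pythagorean theorem: missing side = sqrt(d^2 - known^2).
= sqrt(1154 - 529) = sqrt(625) = 25.

25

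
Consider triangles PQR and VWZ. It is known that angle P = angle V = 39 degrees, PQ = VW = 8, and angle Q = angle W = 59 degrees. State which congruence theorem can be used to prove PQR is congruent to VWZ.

Consider the given information: angle P = angle V = 39 degrees, PQ = VW = 8, and angle Q = angle W = 59 degrees
This is not SSS or HL: SSS requires all three pairs of sides, but we don't have that. HL only applies to right triangles with matching hypotenuse and leg.
The correct criterion is ASA. Two pairs of corresponding angles and the included side are equal (Angle-Side-Angle).

ASA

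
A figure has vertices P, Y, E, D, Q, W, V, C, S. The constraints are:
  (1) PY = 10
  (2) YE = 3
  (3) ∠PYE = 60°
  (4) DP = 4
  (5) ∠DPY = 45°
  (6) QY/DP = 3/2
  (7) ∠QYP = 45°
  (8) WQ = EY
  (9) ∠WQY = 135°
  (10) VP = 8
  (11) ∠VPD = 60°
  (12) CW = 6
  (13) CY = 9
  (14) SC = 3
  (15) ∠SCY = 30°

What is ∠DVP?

Step 1: By the law of cosines on triangle VPD: VD² = 8² + 4² − 2·8·4·cos(60°) = 48, so VD = 4·√3.
Step 2: By the inverse law of cosines on triangle DVP: cos(∠DVP) = ((4·√3)² + 8² − 4²) / (2·4·√3·8) = 96/110.85 = 0.866, so ∠DVP = 30°.

Therefore, the measure of angle ∠DVP = 30°.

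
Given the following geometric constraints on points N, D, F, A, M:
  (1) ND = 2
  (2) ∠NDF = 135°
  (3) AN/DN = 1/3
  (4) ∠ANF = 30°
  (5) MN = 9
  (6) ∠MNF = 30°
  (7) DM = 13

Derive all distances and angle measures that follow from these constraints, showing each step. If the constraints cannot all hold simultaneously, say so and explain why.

These constraints are not satisfiable: by the triangle inequality in triangle NDM, (1) ND = 2 and (5) MN = 9 force DM ≤ 2 + 9 = 11, but (7) says DM = 13. No planar figure meets all of them, so nothing further can be derived.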